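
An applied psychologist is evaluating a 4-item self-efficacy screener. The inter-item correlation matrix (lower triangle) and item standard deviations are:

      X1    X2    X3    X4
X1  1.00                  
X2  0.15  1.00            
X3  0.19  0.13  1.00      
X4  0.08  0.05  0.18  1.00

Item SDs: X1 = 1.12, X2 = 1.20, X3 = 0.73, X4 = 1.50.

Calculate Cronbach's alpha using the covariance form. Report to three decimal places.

Cronbach's alpha = 0.328

Σσ²ᵢ = 1.12² + 1.20² + 0.73² + 1.50² = 5.4773
Covariances σ_ij = r_ij · s_i · s_j:
  σ(X1,X2) = 0.15 × 1.12 × 1.20 = 0.2016
  σ(X1,X3) = 0.19 × 1.12 × 0.73 = 0.1553
  σ(X1,X4) = 0.08 × 1.12 × 1.50 = 0.1344
  σ(X2,X3) = 0.13 × 1.20 × 0.73 = 0.1139
  σ(X2,X4) = 0.05 × 1.20 × 1.50 = 0.0900
  σ(X3,X4) = 0.18 × 0.73 × 1.50 = 0.1971
σ²_T = Σσ²ᵢ + 2·Σσ_ij = 5.4773 + 2 × 0.8923 = 7.2619
α = (4/3)·(1 − 5.4773/7.2619) = 0.328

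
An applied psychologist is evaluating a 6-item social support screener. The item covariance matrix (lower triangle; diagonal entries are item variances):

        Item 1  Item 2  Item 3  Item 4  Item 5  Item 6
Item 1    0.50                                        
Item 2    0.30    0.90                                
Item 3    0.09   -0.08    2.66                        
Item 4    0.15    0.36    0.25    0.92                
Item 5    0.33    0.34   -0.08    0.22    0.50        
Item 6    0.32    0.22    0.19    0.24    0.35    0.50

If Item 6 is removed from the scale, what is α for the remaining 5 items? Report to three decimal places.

α = 0.509

Remaining items: Item 1, Item 2, Item 3, Item 4, Item 5 (k = 5).
Σσᵢ² = 0.50 + 0.90 + 2.66 + 0.92 + 0.50 = 5.48
σ²_T = 5.48 + 2 × 1.88 = 9.24
α (item deleted) = (5/4)·(1 − 5.48/9.24) = 0.509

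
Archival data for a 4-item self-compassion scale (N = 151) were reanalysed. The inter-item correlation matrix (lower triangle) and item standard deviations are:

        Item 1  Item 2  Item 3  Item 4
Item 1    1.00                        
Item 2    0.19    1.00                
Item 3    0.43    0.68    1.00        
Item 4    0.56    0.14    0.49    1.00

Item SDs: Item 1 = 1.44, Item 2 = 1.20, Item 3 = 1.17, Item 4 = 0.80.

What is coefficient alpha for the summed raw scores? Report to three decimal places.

coefficient alpha = 0.720

Σσ²ᵢ = 1.44² + 1.20² + 1.17² + 0.80² = 5.5225
Covariances σ_ij = r_ij · s_i · s_j:
  σ(Item 1,Item 2) = 0.19 × 1.44 × 1.20 = 0.3283
  σ(Item 1,Item 3) = 0.43 × 1.44 × 1.17 = 0.7245
  σ(Item 1,Item 4) = 0.56 × 1.44 × 0.80 = 0.6451
  σ(Item 2,Item 3) = 0.68 × 1.20 × 1.17 = 0.9547
  σ(Item 2,Item 4) = 0.14 × 1.20 × 0.80 = 0.1344
  σ(Item 3,Item 4) = 0.49 × 1.17 × 0.80 = 0.4586
σ²_T = Σσ²ᵢ + 2·Σσ_ij = 5.5225 + 2 × 3.2456 = 12.0137
α = (4/3)·(1 − 5.5225/12.0137) = 0.720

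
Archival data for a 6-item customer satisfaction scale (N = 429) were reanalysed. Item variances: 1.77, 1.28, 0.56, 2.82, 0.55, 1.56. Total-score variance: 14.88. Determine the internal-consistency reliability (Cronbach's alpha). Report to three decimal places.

Cronbach's alpha = 0.511

sum of item variances = 1.77 + 1.28 + 0.56 + 2.82 + 0.55 + 1.56 = 8.54
α = (k/(k−1))·(1 − sum of item variances/Var(T)) = (6/5)·(1 − 8.54/14.88) = 0.511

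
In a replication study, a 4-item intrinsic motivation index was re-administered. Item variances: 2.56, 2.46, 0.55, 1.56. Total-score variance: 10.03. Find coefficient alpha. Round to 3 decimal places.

sum of item variances = 2.56 + 2.46 + 0.55 + 1.56 = 7.13
α = (k/(k−1))·(1 − sum of item variances/total variance) = (4/3)·(1 − 7.13/10.03) = 0.386

coefficient alpha = 0.386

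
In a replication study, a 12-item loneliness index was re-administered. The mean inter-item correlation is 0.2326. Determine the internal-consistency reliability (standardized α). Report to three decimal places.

α = 0.784

Standardized α = k·r̄ / (1 + (k−1)·r̄) = 12 × 0.2326 / (1 + 11 × 0.2326)
  = 2.7912 / 3.5586 = 0.784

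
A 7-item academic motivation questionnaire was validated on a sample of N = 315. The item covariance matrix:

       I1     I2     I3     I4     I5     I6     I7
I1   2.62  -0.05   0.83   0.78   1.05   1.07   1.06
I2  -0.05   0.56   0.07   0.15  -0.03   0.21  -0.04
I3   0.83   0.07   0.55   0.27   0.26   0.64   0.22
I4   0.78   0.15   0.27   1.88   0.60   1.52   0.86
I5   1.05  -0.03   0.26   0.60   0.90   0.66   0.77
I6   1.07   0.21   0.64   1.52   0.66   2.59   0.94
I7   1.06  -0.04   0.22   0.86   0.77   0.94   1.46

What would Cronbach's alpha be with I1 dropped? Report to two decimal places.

α = 0.77

Remaining items: I2, I3, I4, I5, I6, I7 (k = 6).
ΣVar(i) = 0.56 + 0.55 + 1.88 + 0.90 + 2.59 + 1.46 = 7.94
Var(T) = 7.94 + 2 × 7.10 = 22.14
α (item deleted) = (6/5)·(1 − 7.94/22.14) = 0.77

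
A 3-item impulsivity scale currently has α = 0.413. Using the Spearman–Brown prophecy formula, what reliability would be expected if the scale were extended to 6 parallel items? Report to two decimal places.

predicted reliability = 0.58

Length factor m = 6/3 = 2.0000
α' = m·α / (1 + (m−1)·α)
   = 6/3 × 0.413 / (1 + (6/3 − 1) × 0.413)
   = 0.8260 / 1.4130 = 0.58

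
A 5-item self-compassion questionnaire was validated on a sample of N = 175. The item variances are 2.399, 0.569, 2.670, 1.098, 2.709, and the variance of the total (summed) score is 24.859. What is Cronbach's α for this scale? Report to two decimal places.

Cronbach's α = 0.78

sum of item variances = 2.399 + 0.569 + 2.670 + 1.098 + 2.709 = 9.445
α = (k/(k−1))·(1 − sum of item variances/Var(T)) = (5/4)·(1 − 9.445/24.859) = 0.78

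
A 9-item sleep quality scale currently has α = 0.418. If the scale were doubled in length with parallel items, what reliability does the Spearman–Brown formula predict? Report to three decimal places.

predicted reliability = 0.590

Length factor m = 2
α' = m·α / (1 + (m−1)·α)
   = 2 × 0.418 / (1 + (2 − 1) × 0.418)
   = 0.8360 / 1.4180 = 0.590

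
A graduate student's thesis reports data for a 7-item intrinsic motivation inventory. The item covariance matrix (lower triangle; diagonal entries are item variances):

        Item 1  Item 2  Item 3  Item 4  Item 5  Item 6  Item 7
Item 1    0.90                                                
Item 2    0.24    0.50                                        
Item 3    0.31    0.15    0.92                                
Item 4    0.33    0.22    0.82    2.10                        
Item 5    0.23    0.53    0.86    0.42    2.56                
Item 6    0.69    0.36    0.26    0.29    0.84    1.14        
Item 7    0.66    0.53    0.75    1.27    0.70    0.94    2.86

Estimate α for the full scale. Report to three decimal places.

ΣVar(i) = 0.90 + 0.50 + 0.92 + 2.10 + 2.56 + 1.14 + 2.86 = 10.98
Σ_{i<j} σ_ij = 11.40
σ²_T = 10.98 + 2 × 11.40 = 33.78
α = (k/(k−1))·(1 − ΣVar(i)/σ²_T) = (7/6)·(1 − 10.98/33.78) = 0.787

α = 0.787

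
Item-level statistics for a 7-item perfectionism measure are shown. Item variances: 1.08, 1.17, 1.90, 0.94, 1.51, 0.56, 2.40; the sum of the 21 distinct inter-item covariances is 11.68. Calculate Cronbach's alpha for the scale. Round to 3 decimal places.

Cronbach's alpha = 0.828

ΣVar(i) = 1.08 + 1.17 + 1.90 + 0.94 + 1.51 + 0.56 + 2.40 = 9.56
Sum of distinct covariances = 11.68
σ²_total = ΣVar(i) + 2·Σcov = 9.56 + 2 × 11.68 = 32.92
α = (7/6)·(1 − 9.56/32.92) = 0.828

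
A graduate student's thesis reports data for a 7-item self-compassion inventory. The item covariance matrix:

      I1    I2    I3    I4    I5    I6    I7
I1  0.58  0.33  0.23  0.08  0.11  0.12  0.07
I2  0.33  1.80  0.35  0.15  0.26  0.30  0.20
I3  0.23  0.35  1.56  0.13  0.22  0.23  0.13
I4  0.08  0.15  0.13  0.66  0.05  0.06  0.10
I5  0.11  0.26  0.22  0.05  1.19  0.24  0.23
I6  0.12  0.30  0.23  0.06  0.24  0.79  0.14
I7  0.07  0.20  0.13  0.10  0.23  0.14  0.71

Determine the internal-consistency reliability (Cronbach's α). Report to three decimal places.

sum of item variances = 0.58 + 1.80 + 1.56 + 0.66 + 1.19 + 0.79 + 0.71 = 7.29
Sum of the distinct covariances = 3.73
total variance = 7.29 + 2 × 3.73 = 14.75
α = (k/(k−1))·(1 − sum of item variances/total variance) = (7/6)·(1 − 7.29/14.75) = 0.590

α = 0.590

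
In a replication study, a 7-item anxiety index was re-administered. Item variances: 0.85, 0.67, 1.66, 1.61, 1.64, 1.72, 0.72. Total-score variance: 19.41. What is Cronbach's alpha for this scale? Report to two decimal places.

Σσᵢ² = 0.85 + 0.67 + 1.66 + 1.61 + 1.64 + 1.72 + 0.72 = 8.87
α = (k/(k−1))·(1 − Σσᵢ²/total variance) = (7/6)·(1 − 8.87/19.41) = 0.63

α = 0.63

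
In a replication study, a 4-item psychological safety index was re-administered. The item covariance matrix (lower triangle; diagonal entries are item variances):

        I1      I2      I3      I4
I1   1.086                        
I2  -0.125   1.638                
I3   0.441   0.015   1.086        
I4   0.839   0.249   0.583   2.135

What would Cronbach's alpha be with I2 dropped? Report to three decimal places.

Remaining items: I1, I3, I4 (k = 3).
Σσᵢ² = 1.086 + 1.086 + 2.135 = 4.307
σ²_total = 4.307 + 2 × 1.863 = 8.033
α (item deleted) = (3/2)·(1 − 4.307/8.033) = 0.696

Cronbach's alpha = 0.696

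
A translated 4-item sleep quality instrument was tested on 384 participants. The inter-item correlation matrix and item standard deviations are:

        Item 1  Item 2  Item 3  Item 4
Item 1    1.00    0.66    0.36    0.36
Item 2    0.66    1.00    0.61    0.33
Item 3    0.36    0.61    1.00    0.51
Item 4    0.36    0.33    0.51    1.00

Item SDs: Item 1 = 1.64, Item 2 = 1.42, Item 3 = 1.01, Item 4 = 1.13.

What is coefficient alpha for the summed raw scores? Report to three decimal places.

α = 0.770

Σσ²ᵢ = 1.64² + 1.42² + 1.01² + 1.13² = 7.0030
Covariances σ_ij = r_ij · s_i · s_j:
  σ(Item 1,Item 2) = 0.66 × 1.64 × 1.42 = 1.5370
  σ(Item 1,Item 3) = 0.36 × 1.64 × 1.01 = 0.5963
  σ(Item 1,Item 4) = 0.36 × 1.64 × 1.13 = 0.6672
  σ(Item 2,Item 3) = 0.61 × 1.42 × 1.01 = 0.8749
  σ(Item 2,Item 4) = 0.33 × 1.42 × 1.13 = 0.5295
  σ(Item 3,Item 4) = 0.51 × 1.01 × 1.13 = 0.5821
σ²_T = Σσ²ᵢ + 2·Σσ_ij = 7.0030 + 2 × 4.7870 = 16.5770
α = (4/3)·(1 − 7.0030/16.5770) = 0.770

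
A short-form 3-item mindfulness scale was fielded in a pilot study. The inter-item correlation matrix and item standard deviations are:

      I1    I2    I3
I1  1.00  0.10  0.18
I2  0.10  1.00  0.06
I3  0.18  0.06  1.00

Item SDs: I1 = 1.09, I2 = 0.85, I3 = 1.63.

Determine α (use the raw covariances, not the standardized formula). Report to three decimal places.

Σσ²ᵢ = 1.09² + 0.85² + 1.63² = 4.5675
Covariances σ_ij = r_ij · s_i · s_j:
  σ(I1,I2) = 0.10 × 1.09 × 0.85 = 0.0927
  σ(I1,I3) = 0.18 × 1.09 × 1.63 = 0.3198
  σ(I2,I3) = 0.06 × 0.85 × 1.63 = 0.0831
σ²_T = Σσ²ᵢ + 2·Σσ_ij = 4.5675 + 2 × 0.4956 = 5.5587
α = (3/2)·(1 − 4.5675/5.5587) = 0.267

α = 0.267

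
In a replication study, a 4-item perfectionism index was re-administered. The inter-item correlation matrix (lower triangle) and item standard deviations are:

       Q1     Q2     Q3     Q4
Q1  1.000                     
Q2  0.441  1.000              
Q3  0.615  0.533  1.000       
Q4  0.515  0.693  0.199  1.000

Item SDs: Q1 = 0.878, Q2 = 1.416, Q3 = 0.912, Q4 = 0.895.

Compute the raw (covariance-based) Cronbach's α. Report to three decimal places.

Cronbach's α = 0.787

Σσ²ᵢ = 0.878² + 1.416² + 0.912² + 0.895² = 4.4087
Covariances σ_ij = r_ij · s_i · s_j:
  σ(Q1,Q2) = 0.441 × 0.878 × 1.416 = 0.5483
  σ(Q1,Q3) = 0.615 × 0.878 × 0.912 = 0.4925
  σ(Q1,Q4) = 0.515 × 0.878 × 0.895 = 0.4047
  σ(Q2,Q3) = 0.533 × 1.416 × 0.912 = 0.6883
  σ(Q2,Q4) = 0.693 × 1.416 × 0.895 = 0.8783
  σ(Q3,Q4) = 0.199 × 0.912 × 0.895 = 0.1624
σ²_T = Σσ²ᵢ + 2·Σσ_ij = 4.4087 + 2 × 3.1745 = 10.7577
α = (4/3)·(1 − 4.4087/10.7577) = 0.787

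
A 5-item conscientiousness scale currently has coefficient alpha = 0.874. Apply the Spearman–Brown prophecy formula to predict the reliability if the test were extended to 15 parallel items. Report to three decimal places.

Length factor m = 15/5 = 3.0000
α' = m·α / (1 + (m−1)·α)
   = 15/5 × 0.874 / (1 + (15/5 − 1) × 0.874)
   = 2.6220 / 2.7480 = 0.954

predicted reliability = 0.954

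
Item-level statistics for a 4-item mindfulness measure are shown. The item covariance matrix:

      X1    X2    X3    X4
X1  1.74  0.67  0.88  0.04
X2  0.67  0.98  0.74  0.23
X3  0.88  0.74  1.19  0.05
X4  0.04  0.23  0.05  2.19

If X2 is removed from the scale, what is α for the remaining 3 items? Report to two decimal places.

α = 0.41

Remaining items: X1, X3, X4 (k = 3).
ΣVar(i) = 1.74 + 1.19 + 2.19 = 5.12
total variance = 5.12 + 2 × 0.97 = 7.06
α (item deleted) = (3/2)·(1 − 5.12/7.06) = 0.41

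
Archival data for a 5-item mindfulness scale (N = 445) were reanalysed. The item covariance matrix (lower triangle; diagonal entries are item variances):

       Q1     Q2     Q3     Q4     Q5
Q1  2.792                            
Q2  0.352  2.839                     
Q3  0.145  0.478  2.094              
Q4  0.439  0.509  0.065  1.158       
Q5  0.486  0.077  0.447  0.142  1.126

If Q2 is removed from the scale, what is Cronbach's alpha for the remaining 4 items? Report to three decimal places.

Cronbach's alpha = 0.433

Remaining items: Q1, Q3, Q4, Q5 (k = 4).
ΣVar(i) = 2.792 + 2.094 + 1.158 + 1.126 = 7.170
total variance = 7.170 + 2 × 1.724 = 10.618
α (item deleted) = (4/3)·(1 − 7.170/10.618) = 0.433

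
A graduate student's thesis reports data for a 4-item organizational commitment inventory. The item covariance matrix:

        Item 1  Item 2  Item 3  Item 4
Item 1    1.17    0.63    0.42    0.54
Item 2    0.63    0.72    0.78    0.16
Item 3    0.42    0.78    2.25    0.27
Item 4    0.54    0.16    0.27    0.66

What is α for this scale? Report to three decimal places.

α = 0.718

ΣVar(i) = 1.17 + 0.72 + 2.25 + 0.66 = 4.80
Sum of off-diagonal covariances = 2.80
σ²_T = 4.80 + 2 × 2.80 = 10.40
α = (k/(k−1))·(1 − ΣVar(i)/σ²_T) = (4/3)·(1 − 4.80/10.40) = 0.718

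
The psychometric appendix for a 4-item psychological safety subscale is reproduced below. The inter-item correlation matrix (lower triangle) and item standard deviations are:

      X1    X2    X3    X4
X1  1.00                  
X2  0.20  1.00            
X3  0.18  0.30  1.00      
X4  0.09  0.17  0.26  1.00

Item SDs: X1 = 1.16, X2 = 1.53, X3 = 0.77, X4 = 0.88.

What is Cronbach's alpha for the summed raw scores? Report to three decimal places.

Cronbach's alpha = 0.468

Σσ²ᵢ = 1.16² + 1.53² + 0.77² + 0.88² = 5.0538
Covariances σ_ij = r_ij · s_i · s_j:
  σ(X1,X2) = 0.20 × 1.16 × 1.53 = 0.3550
  σ(X1,X3) = 0.18 × 1.16 × 0.77 = 0.1608
  σ(X1,X4) = 0.09 × 1.16 × 0.88 = 0.0919
  σ(X2,X3) = 0.30 × 1.53 × 0.77 = 0.3534
  σ(X2,X4) = 0.17 × 1.53 × 0.88 = 0.2289
  σ(X3,X4) = 0.26 × 0.77 × 0.88 = 0.1762
σ²_T = Σσ²ᵢ + 2·Σσ_ij = 5.0538 + 2 × 1.3662 = 7.7862
α = (4/3)·(1 − 5.0538/7.7862) = 0.468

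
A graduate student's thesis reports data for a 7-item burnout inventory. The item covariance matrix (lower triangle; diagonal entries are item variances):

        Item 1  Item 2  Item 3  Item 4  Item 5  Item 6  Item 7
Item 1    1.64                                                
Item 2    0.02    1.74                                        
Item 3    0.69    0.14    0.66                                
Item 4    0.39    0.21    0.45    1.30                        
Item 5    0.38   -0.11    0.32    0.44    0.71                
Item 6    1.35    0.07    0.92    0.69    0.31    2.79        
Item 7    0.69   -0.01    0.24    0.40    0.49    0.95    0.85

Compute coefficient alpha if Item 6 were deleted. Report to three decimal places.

Remaining items: Item 1, Item 2, Item 3, Item 4, Item 5, Item 7 (k = 6).
sum of item variances = 1.64 + 1.74 + 0.66 + 1.30 + 0.71 + 0.85 = 6.90
total variance = 6.90 + 2 × 4.74 = 16.38
α (item deleted) = (6/5)·(1 − 6.90/16.38) = 0.695

coefficient alpha = 0.695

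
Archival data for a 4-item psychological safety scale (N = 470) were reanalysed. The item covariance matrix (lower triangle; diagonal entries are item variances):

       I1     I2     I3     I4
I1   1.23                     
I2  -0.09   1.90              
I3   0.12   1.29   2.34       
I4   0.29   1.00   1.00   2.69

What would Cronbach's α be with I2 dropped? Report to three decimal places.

α = 0.466

Remaining items: I1, I3, I4 (k = 3).
Σσ²ᵢ = 1.23 + 2.34 + 2.69 = 6.26
σ²_T = 6.26 + 2 × 1.41 = 9.08
α (item deleted) = (3/2)·(1 − 6.26/9.08) = 0.466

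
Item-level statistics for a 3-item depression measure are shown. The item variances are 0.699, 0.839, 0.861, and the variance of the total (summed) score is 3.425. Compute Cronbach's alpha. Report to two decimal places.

sum of item variances = 0.699 + 0.839 + 0.861 = 2.399
α = (k/(k−1))·(1 − sum of item variances/Var(T)) = (3/2)·(1 − 2.399/3.425) = 0.45

α = 0.45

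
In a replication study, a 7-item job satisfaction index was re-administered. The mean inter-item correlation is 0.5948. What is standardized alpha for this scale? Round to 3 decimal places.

α = 0.911

Standardized α = k·r̄ / (1 + (k−1)·r̄) = 7 × 0.5948 / (1 + 6 × 0.5948)
  = 4.1636 / 4.5688 = 0.911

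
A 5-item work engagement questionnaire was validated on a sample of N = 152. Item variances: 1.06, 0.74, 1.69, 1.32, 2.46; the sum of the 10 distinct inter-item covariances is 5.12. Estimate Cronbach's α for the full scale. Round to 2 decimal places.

Cronbach's α = 0.73

ΣVar(i) = 1.06 + 0.74 + 1.69 + 1.32 + 2.46 = 7.27
Sum of distinct covariances = 5.12
total variance = ΣVar(i) + 2·Σcov = 7.27 + 2 × 5.12 = 17.51
α = (5/4)·(1 − 7.27/17.51) = 0.73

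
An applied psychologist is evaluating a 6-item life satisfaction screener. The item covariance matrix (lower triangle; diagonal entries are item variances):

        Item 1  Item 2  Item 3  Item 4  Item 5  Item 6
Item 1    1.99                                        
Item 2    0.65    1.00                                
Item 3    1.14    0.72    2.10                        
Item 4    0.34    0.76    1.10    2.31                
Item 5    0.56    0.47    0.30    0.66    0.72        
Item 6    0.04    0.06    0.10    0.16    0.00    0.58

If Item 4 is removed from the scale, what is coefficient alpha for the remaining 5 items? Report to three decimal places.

Remaining items: Item 1, Item 2, Item 3, Item 5, Item 6 (k = 5).
Σσᵢ² = 1.99 + 1.00 + 2.10 + 0.72 + 0.58 = 6.39
total variance = 6.39 + 2 × 4.04 = 14.47
α (item deleted) = (5/4)·(1 − 6.39/14.47) = 0.698

α = 0.698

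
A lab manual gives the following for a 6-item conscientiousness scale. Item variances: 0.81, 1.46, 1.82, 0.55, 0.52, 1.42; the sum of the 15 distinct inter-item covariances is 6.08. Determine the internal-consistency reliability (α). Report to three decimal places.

Σσ²ᵢ = 0.81 + 1.46 + 1.82 + 0.55 + 0.52 + 1.42 = 6.58
Sum of distinct covariances = 6.08
σ²_total = Σσ²ᵢ + 2·Σcov = 6.58 + 2 × 6.08 = 18.74
α = (6/5)·(1 − 6.58/18.74) = 0.779

α = 0.779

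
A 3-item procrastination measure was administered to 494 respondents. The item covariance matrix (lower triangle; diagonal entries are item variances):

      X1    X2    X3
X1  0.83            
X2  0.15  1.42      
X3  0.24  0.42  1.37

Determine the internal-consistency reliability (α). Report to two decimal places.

ΣVar(i) = 0.83 + 1.42 + 1.37 = 3.62
Σ_{i<j} σ_ij = 0.81
σ²_total = 3.62 + 2 × 0.81 = 5.24
α = (k/(k−1))·(1 − ΣVar(i)/σ²_total) = (3/2)·(1 − 3.62/5.24) = 0.46

α = 0.46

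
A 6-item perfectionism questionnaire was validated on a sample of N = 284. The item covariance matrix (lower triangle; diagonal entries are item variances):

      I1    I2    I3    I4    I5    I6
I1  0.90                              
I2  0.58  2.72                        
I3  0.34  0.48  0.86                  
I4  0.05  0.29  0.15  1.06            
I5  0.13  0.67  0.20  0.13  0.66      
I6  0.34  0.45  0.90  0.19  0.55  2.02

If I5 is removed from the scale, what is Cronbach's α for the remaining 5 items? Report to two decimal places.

α = 0.62

Remaining items: I1, I2, I3, I4, I6 (k = 5).
Σσ²ᵢ = 0.90 + 2.72 + 0.86 + 1.06 + 2.02 = 7.56
total variance = 7.56 + 2 × 3.77 = 15.10
α (item deleted) = (5/4)·(1 − 7.56/15.10) = 0.62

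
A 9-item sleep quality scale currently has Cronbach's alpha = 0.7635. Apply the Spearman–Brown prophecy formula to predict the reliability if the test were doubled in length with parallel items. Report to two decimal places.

Length factor m = 2
α' = m·α / (1 + (m−1)·α)
   = 2 × 0.7635 / (1 + (2 − 1) × 0.7635)
   = 1.5270 / 1.7635 = 0.87

predicted reliability = 0.87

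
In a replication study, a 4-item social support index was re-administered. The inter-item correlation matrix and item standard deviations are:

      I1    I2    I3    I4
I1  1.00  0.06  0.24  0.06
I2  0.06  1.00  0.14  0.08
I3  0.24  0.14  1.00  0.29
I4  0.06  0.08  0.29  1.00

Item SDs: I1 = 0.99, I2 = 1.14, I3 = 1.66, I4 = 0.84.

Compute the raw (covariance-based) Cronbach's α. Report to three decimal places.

Σσ²ᵢ = 0.99² + 1.14² + 1.66² + 0.84² = 5.7409
Covariances σ_ij = r_ij · s_i · s_j:
  σ(I1,I2) = 0.06 × 0.99 × 1.14 = 0.0677
  σ(I1,I3) = 0.24 × 0.99 × 1.66 = 0.3944
  σ(I1,I4) = 0.06 × 0.99 × 0.84 = 0.0499
  σ(I2,I3) = 0.14 × 1.14 × 1.66 = 0.2649
  σ(I2,I4) = 0.08 × 1.14 × 0.84 = 0.0766
  σ(I3,I4) = 0.29 × 1.66 × 0.84 = 0.4044
σ²_T = Σσ²ᵢ + 2·Σσ_ij = 5.7409 + 2 × 1.2579 = 8.2567
α = (4/3)·(1 − 5.7409/8.2567) = 0.406

α = 0.406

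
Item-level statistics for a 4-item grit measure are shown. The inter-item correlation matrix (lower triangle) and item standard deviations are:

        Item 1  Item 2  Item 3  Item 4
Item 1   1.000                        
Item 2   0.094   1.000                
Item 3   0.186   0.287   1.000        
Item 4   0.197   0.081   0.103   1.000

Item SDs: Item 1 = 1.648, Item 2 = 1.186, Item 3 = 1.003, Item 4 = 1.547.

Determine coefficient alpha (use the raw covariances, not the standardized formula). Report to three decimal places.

α = 0.405

Σσ²ᵢ = 1.648² + 1.186² + 1.003² + 1.547² = 7.5217
Covariances σ_ij = r_ij · s_i · s_j:
  σ(Item 1,Item 2) = 0.094 × 1.648 × 1.186 = 0.1837
  σ(Item 1,Item 3) = 0.186 × 1.648 × 1.003 = 0.3074
  σ(Item 1,Item 4) = 0.197 × 1.648 × 1.547 = 0.5022
  σ(Item 2,Item 3) = 0.287 × 1.186 × 1.003 = 0.3414
  σ(Item 2,Item 4) = 0.081 × 1.186 × 1.547 = 0.1486
  σ(Item 3,Item 4) = 0.103 × 1.003 × 1.547 = 0.1598
σ²_T = Σσ²ᵢ + 2·Σσ_ij = 7.5217 + 2 × 1.6431 = 10.8079
α = (4/3)·(1 − 7.5217/10.8079) = 0.405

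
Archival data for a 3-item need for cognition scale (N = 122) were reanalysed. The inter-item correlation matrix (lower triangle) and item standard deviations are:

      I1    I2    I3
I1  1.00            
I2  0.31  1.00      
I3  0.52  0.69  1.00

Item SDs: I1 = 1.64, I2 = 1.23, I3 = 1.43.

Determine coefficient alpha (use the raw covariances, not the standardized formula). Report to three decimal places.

Σσ²ᵢ = 1.64² + 1.23² + 1.43² = 6.2474
Covariances σ_ij = r_ij · s_i · s_j:
  σ(I1,I2) = 0.31 × 1.64 × 1.23 = 0.6253
  σ(I1,I3) = 0.52 × 1.64 × 1.43 = 1.2195
  σ(I2,I3) = 0.69 × 1.23 × 1.43 = 1.2136
σ²_T = Σσ²ᵢ + 2·Σσ_ij = 6.2474 + 2 × 3.0584 = 12.3642
α = (3/2)·(1 − 6.2474/12.3642) = 0.742

α = 0.742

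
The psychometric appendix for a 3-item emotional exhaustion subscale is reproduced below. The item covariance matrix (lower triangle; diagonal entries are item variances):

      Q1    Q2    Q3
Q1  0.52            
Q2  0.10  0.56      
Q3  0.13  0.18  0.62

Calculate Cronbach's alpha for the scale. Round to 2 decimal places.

sum of item variances = 0.52 + 0.56 + 0.62 = 1.70
Σ_{i<j} σ_ij = 0.41
total variance = 1.70 + 2 × 0.41 = 2.52
α = (k/(k−1))·(1 − sum of item variances/total variance) = (3/2)·(1 − 1.70/2.52) = 0.49

Cronbach's alpha = 0.49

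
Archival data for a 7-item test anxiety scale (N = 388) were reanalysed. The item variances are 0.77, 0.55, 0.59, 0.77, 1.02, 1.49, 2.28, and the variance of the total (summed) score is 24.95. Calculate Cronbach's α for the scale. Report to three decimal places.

Cronbach's α = 0.817

Σσᵢ² = 0.77 + 0.55 + 0.59 + 0.77 + 1.02 + 1.49 + 2.28 = 7.47
α = (k/(k−1))·(1 − Σσᵢ²/σ²_T) = (7/6)·(1 − 7.47/24.95) = 0.817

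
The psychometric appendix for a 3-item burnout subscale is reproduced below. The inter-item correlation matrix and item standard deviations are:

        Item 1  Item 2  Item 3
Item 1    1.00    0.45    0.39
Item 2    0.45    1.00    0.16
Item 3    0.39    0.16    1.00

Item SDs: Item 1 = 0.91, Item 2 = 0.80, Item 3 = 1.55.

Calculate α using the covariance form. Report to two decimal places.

α = 0.54

Σσ²ᵢ = 0.91² + 0.80² + 1.55² = 3.8706
Covariances σ_ij = r_ij · s_i · s_j:
  σ(Item 1,Item 2) = 0.45 × 0.91 × 0.80 = 0.3276
  σ(Item 1,Item 3) = 0.39 × 0.91 × 1.55 = 0.5501
  σ(Item 2,Item 3) = 0.16 × 0.80 × 1.55 = 0.1984
σ²_T = Σσ²ᵢ + 2·Σσ_ij = 3.8706 + 2 × 1.0761 = 6.0228
α = (3/2)·(1 − 3.8706/6.0228) = 0.54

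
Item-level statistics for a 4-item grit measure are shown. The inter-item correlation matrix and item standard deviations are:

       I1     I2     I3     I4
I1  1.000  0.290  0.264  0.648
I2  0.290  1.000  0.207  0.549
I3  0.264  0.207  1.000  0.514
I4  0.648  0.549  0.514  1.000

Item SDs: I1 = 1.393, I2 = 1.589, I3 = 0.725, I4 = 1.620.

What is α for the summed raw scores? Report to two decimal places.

Σσ²ᵢ = 1.393² + 1.589² + 0.725² + 1.620² = 7.6154
Covariances σ_ij = r_ij · s_i · s_j:
  σ(I1,I2) = 0.290 × 1.393 × 1.589 = 0.6419
  σ(I1,I3) = 0.264 × 1.393 × 0.725 = 0.2666
  σ(I1,I4) = 0.648 × 1.393 × 1.620 = 1.4623
  σ(I2,I3) = 0.207 × 1.589 × 0.725 = 0.2385
  σ(I2,I4) = 0.549 × 1.589 × 1.620 = 1.4132
  σ(I3,I4) = 0.514 × 0.725 × 1.620 = 0.6037
σ²_T = Σσ²ᵢ + 2·Σσ_ij = 7.6154 + 2 × 4.6262 = 16.8678
α = (4/3)·(1 − 7.6154/16.8678) = 0.73

α = 0.73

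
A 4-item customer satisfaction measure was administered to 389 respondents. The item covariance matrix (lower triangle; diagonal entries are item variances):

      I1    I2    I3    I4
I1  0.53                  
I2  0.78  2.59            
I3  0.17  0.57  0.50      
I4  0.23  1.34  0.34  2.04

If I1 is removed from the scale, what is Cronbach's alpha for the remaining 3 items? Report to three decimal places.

Remaining items: I2, I3, I4 (k = 3).
Σσᵢ² = 2.59 + 0.50 + 2.04 = 5.13
σ²_T = 5.13 + 2 × 2.25 = 9.63
α (item deleted) = (3/2)·(1 − 5.13/9.63) = 0.701

Cronbach's alpha = 0.701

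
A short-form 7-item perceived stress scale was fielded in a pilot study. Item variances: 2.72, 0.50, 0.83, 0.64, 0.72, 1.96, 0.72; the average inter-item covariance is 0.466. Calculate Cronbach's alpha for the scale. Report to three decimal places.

α = 0.825

Σσ²ᵢ = 2.72 + 0.50 + 0.83 + 0.64 + 0.72 + 1.96 + 0.72 = 8.09
Sum of the 21 distinct covariances = 21 × 0.466 = 9.786
Var(T) = Σσ²ᵢ + 2·Σcov = 8.09 + 2 × 9.786 = 27.662
α = (7/6)·(1 − 8.09/27.662) = 0.825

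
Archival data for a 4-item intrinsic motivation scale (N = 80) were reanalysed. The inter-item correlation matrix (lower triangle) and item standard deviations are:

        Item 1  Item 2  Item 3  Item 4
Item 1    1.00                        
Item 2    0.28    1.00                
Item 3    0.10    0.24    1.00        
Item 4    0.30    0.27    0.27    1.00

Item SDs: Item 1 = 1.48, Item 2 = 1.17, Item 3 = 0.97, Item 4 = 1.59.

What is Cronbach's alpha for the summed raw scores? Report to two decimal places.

Cronbach's alpha = 0.56

Σσ²ᵢ = 1.48² + 1.17² + 0.97² + 1.59² = 7.0283
Covariances σ_ij = r_ij · s_i · s_j:
  σ(Item 1,Item 2) = 0.28 × 1.48 × 1.17 = 0.4848
  σ(Item 1,Item 3) = 0.10 × 1.48 × 0.97 = 0.1436
  σ(Item 1,Item 4) = 0.30 × 1.48 × 1.59 = 0.7060
  σ(Item 2,Item 3) = 0.24 × 1.17 × 0.97 = 0.2724
  σ(Item 2,Item 4) = 0.27 × 1.17 × 1.59 = 0.5023
  σ(Item 3,Item 4) = 0.27 × 0.97 × 1.59 = 0.4164
σ²_T = Σσ²ᵢ + 2·Σσ_ij = 7.0283 + 2 × 2.5255 = 12.0793
α = (4/3)·(1 − 7.0283/12.0793) = 0.56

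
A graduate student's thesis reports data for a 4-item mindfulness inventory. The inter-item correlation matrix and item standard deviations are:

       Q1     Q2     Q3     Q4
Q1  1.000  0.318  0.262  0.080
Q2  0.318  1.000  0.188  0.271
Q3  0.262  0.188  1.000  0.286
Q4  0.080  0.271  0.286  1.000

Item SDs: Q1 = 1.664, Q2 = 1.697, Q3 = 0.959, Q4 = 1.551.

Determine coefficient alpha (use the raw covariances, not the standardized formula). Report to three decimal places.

α = 0.531

Σσ²ᵢ = 1.664² + 1.697² + 0.959² + 1.551² = 8.9740
Covariances σ_ij = r_ij · s_i · s_j:
  σ(Q1,Q2) = 0.318 × 1.664 × 1.697 = 0.8980
  σ(Q1,Q3) = 0.262 × 1.664 × 0.959 = 0.4181
  σ(Q1,Q4) = 0.080 × 1.664 × 1.551 = 0.2065
  σ(Q2,Q3) = 0.188 × 1.697 × 0.959 = 0.3060
  σ(Q2,Q4) = 0.271 × 1.697 × 1.551 = 0.7133
  σ(Q3,Q4) = 0.286 × 0.959 × 1.551 = 0.4254
σ²_T = Σσ²ᵢ + 2·Σσ_ij = 8.9740 + 2 × 2.9673 = 14.9086
α = (4/3)·(1 − 8.9740/14.9086) = 0.531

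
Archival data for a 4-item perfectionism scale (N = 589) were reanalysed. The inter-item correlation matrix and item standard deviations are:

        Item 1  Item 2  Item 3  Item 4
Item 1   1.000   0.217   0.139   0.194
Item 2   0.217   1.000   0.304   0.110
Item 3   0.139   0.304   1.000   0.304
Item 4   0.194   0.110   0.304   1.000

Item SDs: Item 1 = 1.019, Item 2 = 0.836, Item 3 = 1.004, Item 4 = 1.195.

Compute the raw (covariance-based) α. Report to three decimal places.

Σσ²ᵢ = 1.019² + 0.836² + 1.004² + 1.195² = 4.1733
Covariances σ_ij = r_ij · s_i · s_j:
  σ(Item 1,Item 2) = 0.217 × 1.019 × 0.836 = 0.1849
  σ(Item 1,Item 3) = 0.139 × 1.019 × 1.004 = 0.1422
  σ(Item 1,Item 4) = 0.194 × 1.019 × 1.195 = 0.2362
  σ(Item 2,Item 3) = 0.304 × 0.836 × 1.004 = 0.2552
  σ(Item 2,Item 4) = 0.110 × 0.836 × 1.195 = 0.1099
  σ(Item 3,Item 4) = 0.304 × 1.004 × 1.195 = 0.3647
σ²_T = Σσ²ᵢ + 2·Σσ_ij = 4.1733 + 2 × 1.2931 = 6.7595
α = (4/3)·(1 − 4.1733/6.7595) = 0.510

α = 0.510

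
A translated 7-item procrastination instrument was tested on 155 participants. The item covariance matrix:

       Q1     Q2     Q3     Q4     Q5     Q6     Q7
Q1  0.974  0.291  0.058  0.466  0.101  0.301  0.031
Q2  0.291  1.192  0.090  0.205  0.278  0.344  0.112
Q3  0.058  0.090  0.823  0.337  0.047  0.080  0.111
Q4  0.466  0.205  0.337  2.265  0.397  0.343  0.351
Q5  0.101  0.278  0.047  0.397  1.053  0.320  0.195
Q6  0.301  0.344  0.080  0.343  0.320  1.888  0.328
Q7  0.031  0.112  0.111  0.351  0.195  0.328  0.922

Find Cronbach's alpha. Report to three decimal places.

Σσᵢ² = 0.974 + 1.192 + 0.823 + 2.265 + 1.053 + 1.888 + 0.922 = 9.117
Sum of off-diagonal covariances = 4.786
σ²_total = 9.117 + 2 × 4.786 = 18.689
α = (k/(k−1))·(1 − Σσᵢ²/σ²_total) = (7/6)·(1 − 9.117/18.689) = 0.598

α = 0.598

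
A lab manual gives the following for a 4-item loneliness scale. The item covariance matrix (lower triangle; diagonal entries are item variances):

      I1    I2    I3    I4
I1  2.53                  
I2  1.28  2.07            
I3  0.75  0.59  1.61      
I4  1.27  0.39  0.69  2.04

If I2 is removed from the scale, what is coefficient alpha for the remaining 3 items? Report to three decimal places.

coefficient alpha = 0.701

Remaining items: I1, I3, I4 (k = 3).
sum of item variances = 2.53 + 1.61 + 2.04 = 6.18
σ²_T = 6.18 + 2 × 2.71 = 11.60
α (item deleted) = (3/2)·(1 − 6.18/11.60) = 0.701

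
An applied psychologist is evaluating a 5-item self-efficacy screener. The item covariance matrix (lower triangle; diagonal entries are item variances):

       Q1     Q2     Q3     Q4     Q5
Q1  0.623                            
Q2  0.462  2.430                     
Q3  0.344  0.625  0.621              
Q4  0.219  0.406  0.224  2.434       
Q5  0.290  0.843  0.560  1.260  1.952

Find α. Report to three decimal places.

Σσ²ᵢ = 0.623 + 2.430 + 0.621 + 2.434 + 1.952 = 8.060
Sum of the distinct covariances = 5.233
total variance = 8.060 + 2 × 5.233 = 18.526
α = (k/(k−1))·(1 − Σσ²ᵢ/total variance) = (5/4)·(1 − 8.060/18.526) = 0.706

α = 0.706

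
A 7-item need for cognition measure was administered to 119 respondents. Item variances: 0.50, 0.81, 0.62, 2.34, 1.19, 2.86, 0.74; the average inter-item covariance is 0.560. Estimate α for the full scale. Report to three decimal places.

sum of item variances = 0.50 + 0.81 + 0.62 + 2.34 + 1.19 + 2.86 + 0.74 = 9.06
Sum of the 21 distinct covariances = 21 × 0.560 = 11.760
σ²_T = sum of item variances + 2·Σcov = 9.06 + 2 × 11.760 = 32.580
α = (7/6)·(1 − 9.06/32.580) = 0.842

α = 0.842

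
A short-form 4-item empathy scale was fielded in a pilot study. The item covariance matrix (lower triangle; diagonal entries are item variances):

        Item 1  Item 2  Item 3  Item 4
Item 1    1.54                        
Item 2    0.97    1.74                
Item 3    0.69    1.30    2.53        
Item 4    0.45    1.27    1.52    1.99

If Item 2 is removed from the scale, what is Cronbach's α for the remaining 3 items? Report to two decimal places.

Cronbach's α = 0.70

Remaining items: Item 1, Item 3, Item 4 (k = 3).
ΣVar(i) = 1.54 + 2.53 + 1.99 = 6.06
σ²_total = 6.06 + 2 × 2.66 = 11.38
α (item deleted) = (3/2)·(1 − 6.06/11.38) = 0.70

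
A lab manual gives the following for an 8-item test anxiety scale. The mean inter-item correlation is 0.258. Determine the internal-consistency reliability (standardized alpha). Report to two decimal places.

Standardized α = k·r̄ / (1 + (k−1)·r̄) = 8 × 0.258 / (1 + 7 × 0.258)
  = 2.0640 / 2.8060 = 0.74

standardized alpha = 0.74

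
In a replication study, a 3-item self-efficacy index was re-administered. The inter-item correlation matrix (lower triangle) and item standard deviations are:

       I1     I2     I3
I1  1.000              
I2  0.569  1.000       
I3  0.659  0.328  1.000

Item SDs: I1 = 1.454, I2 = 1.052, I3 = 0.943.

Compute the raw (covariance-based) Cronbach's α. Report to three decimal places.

Σσ²ᵢ = 1.454² + 1.052² + 0.943² = 4.1101
Covariances σ_ij = r_ij · s_i · s_j:
  σ(I1,I2) = 0.569 × 1.454 × 1.052 = 0.8703
  σ(I1,I3) = 0.659 × 1.454 × 0.943 = 0.9036
  σ(I2,I3) = 0.328 × 1.052 × 0.943 = 0.3254
σ²_T = Σσ²ᵢ + 2·Σσ_ij = 4.1101 + 2 × 2.0993 = 8.3087
α = (3/2)·(1 − 4.1101/8.3087) = 0.758

α = 0.758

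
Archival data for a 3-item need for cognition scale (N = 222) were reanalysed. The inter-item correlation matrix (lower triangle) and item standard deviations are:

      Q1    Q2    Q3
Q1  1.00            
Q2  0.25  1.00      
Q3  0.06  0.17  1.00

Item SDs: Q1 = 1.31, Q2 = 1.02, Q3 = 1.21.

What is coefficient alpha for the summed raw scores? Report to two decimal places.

Σσ²ᵢ = 1.31² + 1.02² + 1.21² = 4.2206
Covariances σ_ij = r_ij · s_i · s_j:
  σ(Q1,Q2) = 0.25 × 1.31 × 1.02 = 0.3341
  σ(Q1,Q3) = 0.06 × 1.31 × 1.21 = 0.0951
  σ(Q2,Q3) = 0.17 × 1.02 × 1.21 = 0.2098
σ²_T = Σσ²ᵢ + 2·Σσ_ij = 4.2206 + 2 × 0.6390 = 5.4986
α = (3/2)·(1 − 4.2206/5.4986) = 0.35

α = 0.35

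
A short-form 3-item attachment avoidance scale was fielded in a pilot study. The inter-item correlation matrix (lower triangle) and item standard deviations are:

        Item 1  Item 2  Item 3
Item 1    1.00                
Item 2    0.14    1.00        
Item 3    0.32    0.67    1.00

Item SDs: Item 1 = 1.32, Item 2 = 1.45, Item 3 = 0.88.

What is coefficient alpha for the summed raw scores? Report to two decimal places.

Σσ²ᵢ = 1.32² + 1.45² + 0.88² = 4.6193
Covariances σ_ij = r_ij · s_i · s_j:
  σ(Item 1,Item 2) = 0.14 × 1.32 × 1.45 = 0.2680
  σ(Item 1,Item 3) = 0.32 × 1.32 × 0.88 = 0.3717
  σ(Item 2,Item 3) = 0.67 × 1.45 × 0.88 = 0.8549
σ²_T = Σσ²ᵢ + 2·Σσ_ij = 4.6193 + 2 × 1.4946 = 7.6085
α = (3/2)·(1 − 4.6193/7.6085) = 0.59

coefficient alpha = 0.59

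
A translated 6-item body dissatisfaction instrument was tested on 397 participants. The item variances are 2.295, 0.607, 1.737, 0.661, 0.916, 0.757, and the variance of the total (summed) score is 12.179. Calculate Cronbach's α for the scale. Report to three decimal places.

sum of item variances = 2.295 + 0.607 + 1.737 + 0.661 + 0.916 + 0.757 = 6.973
α = (k/(k−1))·(1 − sum of item variances/σ²_T) = (6/5)·(1 − 6.973/12.179) = 0.513

Cronbach's α = 0.513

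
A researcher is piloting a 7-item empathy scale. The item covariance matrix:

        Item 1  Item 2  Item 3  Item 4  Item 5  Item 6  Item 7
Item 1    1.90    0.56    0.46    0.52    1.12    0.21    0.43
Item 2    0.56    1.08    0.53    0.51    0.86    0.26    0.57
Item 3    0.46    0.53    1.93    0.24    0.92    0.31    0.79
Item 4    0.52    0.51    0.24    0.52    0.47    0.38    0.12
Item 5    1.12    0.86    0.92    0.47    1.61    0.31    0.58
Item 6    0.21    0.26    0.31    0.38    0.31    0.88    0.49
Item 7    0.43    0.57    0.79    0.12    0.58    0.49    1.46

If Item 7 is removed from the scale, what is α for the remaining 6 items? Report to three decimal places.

α = 0.791

Remaining items: Item 1, Item 2, Item 3, Item 4, Item 5, Item 6 (k = 6).
ΣVar(i) = 1.90 + 1.08 + 1.93 + 0.52 + 1.61 + 0.88 = 7.92
Var(T) = 7.92 + 2 × 7.66 = 23.24
α (item deleted) = (6/5)·(1 − 7.92/23.24) = 0.791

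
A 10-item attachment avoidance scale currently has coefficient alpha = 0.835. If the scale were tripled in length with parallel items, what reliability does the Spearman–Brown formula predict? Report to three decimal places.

Length factor m = 3
α' = m·α / (1 + (m−1)·α)
   = 3 × 0.835 / (1 + (3 − 1) × 0.835)
   = 2.5050 / 2.6700 = 0.938

predicted reliability = 0.938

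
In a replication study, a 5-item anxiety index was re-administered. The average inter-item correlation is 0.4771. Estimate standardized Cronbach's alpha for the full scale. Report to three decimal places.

α = 0.820

Standardized α = k·r̄ / (1 + (k−1)·r̄) = 5 × 0.4771 / (1 + 4 × 0.4771)
  = 2.3855 / 2.9084 = 0.820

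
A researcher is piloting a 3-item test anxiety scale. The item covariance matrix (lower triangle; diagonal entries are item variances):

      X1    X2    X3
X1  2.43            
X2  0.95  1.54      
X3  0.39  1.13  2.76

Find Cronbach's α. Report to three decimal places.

α = 0.635

sum of item variances = 2.43 + 1.54 + 2.76 = 6.73
Sum of the distinct covariances = 2.47
σ²_T = 6.73 + 2 × 2.47 = 11.67
α = (k/(k−1))·(1 − sum of item variances/σ²_T) = (3/2)·(1 − 6.73/11.67) = 0.635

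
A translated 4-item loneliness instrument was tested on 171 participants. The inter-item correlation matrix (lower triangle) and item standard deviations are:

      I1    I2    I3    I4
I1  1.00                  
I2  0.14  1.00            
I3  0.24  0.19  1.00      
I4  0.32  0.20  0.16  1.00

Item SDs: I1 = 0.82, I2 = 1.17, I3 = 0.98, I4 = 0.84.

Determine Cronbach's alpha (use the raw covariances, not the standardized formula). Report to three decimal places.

Cronbach's alpha = 0.495

Σσ²ᵢ = 0.82² + 1.17² + 0.98² + 0.84² = 3.7073
Covariances σ_ij = r_ij · s_i · s_j:
  σ(I1,I2) = 0.14 × 0.82 × 1.17 = 0.1343
  σ(I1,I3) = 0.24 × 0.82 × 0.98 = 0.1929
  σ(I1,I4) = 0.32 × 0.82 × 0.84 = 0.2204
  σ(I2,I3) = 0.19 × 1.17 × 0.98 = 0.2179
  σ(I2,I4) = 0.20 × 1.17 × 0.84 = 0.1966
  σ(I3,I4) = 0.16 × 0.98 × 0.84 = 0.1317
σ²_T = Σσ²ᵢ + 2·Σσ_ij = 3.7073 + 2 × 1.0938 = 5.8949
α = (4/3)·(1 − 3.7073/5.8949) = 0.495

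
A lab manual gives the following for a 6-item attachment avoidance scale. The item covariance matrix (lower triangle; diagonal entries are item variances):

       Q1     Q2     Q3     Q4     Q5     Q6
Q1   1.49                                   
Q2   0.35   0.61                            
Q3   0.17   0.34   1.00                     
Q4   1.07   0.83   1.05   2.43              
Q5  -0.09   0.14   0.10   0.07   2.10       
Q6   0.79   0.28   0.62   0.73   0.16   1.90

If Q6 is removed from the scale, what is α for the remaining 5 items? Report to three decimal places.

α = 0.642

Remaining items: Q1, Q2, Q3, Q4, Q5 (k = 5).
sum of item variances = 1.49 + 0.61 + 1.00 + 2.43 + 2.10 = 7.63
total variance = 7.63 + 2 × 4.03 = 15.69
α (item deleted) = (5/4)·(1 − 7.63/15.69) = 0.642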